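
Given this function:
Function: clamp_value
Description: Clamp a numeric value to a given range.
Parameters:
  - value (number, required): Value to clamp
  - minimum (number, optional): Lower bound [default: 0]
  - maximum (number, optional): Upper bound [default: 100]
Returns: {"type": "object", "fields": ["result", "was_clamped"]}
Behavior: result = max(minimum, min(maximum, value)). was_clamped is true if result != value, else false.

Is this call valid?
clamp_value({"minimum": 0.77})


Checking required parameters...
Missing required parameter: value
Invalid - missing required parameter 'value'


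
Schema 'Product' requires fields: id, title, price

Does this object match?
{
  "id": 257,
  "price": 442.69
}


Checking required fields...
Missing: title
Invalid - missing required field 'title'


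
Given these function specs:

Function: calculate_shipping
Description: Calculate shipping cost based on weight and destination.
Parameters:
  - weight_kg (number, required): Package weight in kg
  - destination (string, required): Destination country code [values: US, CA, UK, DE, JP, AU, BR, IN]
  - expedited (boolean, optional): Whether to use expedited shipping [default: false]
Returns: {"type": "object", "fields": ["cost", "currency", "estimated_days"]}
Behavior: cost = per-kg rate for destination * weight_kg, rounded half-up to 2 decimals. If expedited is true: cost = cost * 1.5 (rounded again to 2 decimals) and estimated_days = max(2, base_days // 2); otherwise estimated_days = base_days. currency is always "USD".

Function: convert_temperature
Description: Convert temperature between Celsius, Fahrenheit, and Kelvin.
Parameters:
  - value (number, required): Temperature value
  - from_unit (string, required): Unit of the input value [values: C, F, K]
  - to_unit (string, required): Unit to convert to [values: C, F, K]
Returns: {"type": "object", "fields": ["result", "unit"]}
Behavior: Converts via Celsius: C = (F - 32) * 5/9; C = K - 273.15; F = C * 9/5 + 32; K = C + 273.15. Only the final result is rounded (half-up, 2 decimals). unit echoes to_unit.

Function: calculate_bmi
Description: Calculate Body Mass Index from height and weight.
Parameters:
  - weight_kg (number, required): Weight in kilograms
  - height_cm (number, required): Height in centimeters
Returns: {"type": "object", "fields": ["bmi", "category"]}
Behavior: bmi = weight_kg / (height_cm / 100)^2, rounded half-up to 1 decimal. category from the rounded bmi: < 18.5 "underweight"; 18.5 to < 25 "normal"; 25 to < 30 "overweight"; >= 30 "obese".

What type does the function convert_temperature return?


The convert_temperature spec declares Returns: {"type": "object", "fields": ["result", "unit"]}
Type:
object


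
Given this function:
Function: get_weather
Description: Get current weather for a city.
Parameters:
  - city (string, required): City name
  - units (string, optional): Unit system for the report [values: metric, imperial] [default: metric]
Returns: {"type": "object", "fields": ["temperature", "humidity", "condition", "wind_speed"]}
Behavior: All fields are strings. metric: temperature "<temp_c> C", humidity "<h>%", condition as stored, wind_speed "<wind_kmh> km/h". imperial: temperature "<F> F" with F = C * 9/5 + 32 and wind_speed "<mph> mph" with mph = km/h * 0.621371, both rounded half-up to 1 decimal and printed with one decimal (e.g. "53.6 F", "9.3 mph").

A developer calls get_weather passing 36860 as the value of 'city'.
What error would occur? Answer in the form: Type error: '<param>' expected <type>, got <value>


Spec: 'city' is declared as string; 36860 is an integer.
Type error: 'city' expected string, got 36860


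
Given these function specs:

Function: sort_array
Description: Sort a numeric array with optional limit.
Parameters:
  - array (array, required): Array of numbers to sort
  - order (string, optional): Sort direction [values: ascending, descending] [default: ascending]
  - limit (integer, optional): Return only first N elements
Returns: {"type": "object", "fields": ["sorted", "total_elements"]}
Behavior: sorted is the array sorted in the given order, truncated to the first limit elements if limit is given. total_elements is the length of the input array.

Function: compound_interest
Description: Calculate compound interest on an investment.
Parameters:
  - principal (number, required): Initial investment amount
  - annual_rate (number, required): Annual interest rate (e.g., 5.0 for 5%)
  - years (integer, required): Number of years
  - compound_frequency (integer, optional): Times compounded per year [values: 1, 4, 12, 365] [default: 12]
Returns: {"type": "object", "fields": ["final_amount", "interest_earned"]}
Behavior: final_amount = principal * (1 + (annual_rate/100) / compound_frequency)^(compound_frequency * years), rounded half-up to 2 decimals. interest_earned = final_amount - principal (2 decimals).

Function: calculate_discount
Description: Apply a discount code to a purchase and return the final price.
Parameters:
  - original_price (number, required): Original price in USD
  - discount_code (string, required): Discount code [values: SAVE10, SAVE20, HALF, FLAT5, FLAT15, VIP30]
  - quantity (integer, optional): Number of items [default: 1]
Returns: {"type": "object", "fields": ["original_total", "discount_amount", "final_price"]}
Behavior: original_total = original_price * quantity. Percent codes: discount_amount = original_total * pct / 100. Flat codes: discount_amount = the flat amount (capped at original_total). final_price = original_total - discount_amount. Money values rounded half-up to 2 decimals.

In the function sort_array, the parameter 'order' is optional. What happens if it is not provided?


The sort_array spec declares:
  - order (string, optional): Sort direction [values: ascending, descending] [default: ascending]
It defaults to ascending


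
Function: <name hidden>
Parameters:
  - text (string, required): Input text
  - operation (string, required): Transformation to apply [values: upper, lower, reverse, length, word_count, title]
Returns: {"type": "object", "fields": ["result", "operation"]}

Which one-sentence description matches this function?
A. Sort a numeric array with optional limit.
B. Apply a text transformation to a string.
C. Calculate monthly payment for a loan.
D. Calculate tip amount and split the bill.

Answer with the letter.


Parameters text, operation and return ["result", "operation"] fit: Apply a text transformation to a string.
B


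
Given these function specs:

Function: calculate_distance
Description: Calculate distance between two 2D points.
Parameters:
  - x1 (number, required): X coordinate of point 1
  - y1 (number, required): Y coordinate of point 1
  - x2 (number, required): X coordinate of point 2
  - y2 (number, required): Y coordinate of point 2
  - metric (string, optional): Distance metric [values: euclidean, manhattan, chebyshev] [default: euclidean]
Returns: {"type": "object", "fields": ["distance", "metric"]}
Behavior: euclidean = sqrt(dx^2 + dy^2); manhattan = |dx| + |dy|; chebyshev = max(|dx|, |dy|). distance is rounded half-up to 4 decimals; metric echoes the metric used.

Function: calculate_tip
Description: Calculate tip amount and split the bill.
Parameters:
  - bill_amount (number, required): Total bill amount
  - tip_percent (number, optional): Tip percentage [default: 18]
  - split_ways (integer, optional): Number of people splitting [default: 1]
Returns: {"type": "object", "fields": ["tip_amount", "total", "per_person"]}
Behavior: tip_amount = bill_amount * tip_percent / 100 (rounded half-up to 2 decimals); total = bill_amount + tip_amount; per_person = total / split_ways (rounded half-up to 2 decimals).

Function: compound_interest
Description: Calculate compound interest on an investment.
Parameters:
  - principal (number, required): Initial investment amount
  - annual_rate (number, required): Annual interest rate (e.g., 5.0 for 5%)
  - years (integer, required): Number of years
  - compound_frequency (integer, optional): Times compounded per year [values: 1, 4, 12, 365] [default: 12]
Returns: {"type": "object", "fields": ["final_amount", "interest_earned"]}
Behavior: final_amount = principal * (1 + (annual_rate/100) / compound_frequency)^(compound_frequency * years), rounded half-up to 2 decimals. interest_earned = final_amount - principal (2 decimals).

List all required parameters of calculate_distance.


Parameters of calculate_distance and their required/optional flag:
  x1: required
  y1: required
  x2: required
  y2: required
  metric: optional
x1, x2, y1, y2


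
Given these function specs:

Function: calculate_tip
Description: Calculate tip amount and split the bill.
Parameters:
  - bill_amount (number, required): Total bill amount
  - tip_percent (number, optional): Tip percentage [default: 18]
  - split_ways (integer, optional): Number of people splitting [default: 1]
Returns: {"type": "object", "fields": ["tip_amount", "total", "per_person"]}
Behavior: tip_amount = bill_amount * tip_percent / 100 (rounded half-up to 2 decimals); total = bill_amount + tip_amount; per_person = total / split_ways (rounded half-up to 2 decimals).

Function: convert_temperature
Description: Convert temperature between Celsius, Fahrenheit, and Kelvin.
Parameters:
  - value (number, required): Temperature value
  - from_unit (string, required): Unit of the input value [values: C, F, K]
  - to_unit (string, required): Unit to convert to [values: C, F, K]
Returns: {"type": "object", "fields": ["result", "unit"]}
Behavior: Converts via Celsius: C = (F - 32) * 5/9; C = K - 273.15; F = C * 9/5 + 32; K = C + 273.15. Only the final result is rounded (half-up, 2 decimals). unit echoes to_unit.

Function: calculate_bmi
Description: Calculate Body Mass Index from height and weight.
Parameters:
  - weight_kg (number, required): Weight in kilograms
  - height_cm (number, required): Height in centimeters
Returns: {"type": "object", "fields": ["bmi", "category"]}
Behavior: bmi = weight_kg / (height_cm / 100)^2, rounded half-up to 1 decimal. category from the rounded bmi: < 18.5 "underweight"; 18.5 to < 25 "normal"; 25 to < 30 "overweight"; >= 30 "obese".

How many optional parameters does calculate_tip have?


Parameters of calculate_tip: bill_amount (required), tip_percent (optional), split_ways (optional)
Optional count:
2


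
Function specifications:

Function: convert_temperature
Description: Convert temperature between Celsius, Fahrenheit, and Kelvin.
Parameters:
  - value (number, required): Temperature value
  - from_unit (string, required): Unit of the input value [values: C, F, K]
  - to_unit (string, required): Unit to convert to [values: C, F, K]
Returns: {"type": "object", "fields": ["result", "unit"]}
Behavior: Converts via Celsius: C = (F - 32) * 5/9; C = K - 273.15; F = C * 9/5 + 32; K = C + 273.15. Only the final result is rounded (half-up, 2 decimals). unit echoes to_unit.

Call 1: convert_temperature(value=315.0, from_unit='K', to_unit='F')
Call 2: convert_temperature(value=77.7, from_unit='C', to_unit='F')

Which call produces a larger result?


Call 1:
  To C: 315 - 273.15 = 41.85
  To F: 41.85 * 9/5 + 32 = 107.33
  Round to 2 decimals: 107.33
  -> 107.33 F
Call 2:
  Input already in C: 77.7
  To F: 77.7 * 9/5 + 32 = 171.86
  Round to 2 decimals: 171.86
  -> 171.86 F
Call 2 (171.86 F)


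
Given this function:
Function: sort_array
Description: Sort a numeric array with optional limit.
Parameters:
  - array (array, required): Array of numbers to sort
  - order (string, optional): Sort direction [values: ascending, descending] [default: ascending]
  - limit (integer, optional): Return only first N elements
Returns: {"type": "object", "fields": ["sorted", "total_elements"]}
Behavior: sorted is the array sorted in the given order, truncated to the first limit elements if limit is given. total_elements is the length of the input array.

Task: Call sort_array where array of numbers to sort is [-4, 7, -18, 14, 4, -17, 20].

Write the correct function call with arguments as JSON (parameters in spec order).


Mapping each described value to its parameter name:
  'Array of numbers to sort' -> array = [-4, 7, -18, 14, 4, -17, 20]
sort_array({"array": [-4, 7, -18, 14, 4, -17, 20]})


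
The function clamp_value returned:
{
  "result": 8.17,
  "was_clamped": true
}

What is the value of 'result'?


8.17


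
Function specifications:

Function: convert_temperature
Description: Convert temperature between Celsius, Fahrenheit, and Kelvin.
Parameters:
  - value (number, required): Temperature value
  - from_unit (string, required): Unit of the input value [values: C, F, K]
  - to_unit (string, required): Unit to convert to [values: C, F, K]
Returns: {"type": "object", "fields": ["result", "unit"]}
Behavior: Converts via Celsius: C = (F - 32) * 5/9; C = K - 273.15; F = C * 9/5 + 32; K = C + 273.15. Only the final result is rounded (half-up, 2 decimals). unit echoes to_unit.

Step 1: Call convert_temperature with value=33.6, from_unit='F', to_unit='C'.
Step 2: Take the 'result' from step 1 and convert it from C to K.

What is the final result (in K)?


Step 1: convert_temperature(value=33.6, from_unit=F, to_unit=C)
  To C: (33.6 - 32) * 5/9 = 0.888889
  Target is C: 0.888889
  Round to 2 decimals: 0.89
  -> result = 0.89 C
Step 2: convert_temperature(value=0.89, from_unit=C, to_unit=K)
  Input already in C: 0.89
  To K: 0.89 + 273.15 = 274.04
  Round to 2 decimals: 274.04
  -> result = 274.04 K
274.04 K


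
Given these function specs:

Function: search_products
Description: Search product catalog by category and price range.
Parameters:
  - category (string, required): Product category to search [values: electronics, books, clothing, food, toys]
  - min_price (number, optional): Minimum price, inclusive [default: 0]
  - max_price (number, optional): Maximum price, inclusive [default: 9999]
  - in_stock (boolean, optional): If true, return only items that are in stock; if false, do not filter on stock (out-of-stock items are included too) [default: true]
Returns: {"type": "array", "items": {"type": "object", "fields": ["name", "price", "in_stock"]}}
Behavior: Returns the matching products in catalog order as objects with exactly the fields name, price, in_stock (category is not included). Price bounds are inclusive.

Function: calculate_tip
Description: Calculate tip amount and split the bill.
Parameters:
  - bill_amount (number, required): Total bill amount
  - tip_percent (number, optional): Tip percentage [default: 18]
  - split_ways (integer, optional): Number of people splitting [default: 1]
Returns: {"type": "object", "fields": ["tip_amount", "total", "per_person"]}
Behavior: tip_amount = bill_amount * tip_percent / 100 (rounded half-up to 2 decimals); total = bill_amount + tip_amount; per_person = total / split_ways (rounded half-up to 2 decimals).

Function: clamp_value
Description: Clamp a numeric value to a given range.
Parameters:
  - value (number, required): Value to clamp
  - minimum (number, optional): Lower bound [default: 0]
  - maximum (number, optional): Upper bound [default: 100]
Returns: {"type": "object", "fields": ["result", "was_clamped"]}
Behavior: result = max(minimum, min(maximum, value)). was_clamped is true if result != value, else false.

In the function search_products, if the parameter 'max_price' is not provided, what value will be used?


The search_products spec declares:
  - max_price (number, optional): Maximum price, inclusive [default: 9999]
Default:
9999


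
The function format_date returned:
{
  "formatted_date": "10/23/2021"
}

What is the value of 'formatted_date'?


10/23/2021


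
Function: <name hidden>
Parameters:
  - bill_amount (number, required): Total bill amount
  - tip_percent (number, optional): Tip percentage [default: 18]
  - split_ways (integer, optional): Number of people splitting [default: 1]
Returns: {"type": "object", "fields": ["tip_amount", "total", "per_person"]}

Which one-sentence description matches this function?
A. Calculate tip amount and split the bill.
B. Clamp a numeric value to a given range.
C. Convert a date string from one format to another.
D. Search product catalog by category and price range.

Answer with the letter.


Parameters bill_amount, tip_percent, split_ways and return ["tip_amount", "total", "per_person"] fit: Calculate tip amount and split the bill.
A


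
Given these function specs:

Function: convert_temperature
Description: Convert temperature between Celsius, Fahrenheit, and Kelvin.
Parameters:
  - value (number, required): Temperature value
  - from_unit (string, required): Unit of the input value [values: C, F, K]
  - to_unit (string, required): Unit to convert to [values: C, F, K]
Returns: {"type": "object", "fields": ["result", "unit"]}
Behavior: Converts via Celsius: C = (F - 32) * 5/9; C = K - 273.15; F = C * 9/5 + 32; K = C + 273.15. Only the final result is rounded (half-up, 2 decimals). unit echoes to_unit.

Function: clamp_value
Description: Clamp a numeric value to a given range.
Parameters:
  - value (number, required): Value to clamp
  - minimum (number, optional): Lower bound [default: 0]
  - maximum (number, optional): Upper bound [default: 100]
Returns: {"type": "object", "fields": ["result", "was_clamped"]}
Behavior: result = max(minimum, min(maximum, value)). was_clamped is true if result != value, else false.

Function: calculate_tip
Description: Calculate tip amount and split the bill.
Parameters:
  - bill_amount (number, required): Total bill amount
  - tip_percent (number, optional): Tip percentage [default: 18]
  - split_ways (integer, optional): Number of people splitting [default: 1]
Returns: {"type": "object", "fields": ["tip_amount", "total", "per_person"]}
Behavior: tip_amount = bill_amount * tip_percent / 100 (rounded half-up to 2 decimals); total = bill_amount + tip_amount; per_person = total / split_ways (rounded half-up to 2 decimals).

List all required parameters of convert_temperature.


Parameters of convert_temperature and their required/optional flag:
  value: required
  from_unit: required
  to_unit: required
from_unit, to_unit, value


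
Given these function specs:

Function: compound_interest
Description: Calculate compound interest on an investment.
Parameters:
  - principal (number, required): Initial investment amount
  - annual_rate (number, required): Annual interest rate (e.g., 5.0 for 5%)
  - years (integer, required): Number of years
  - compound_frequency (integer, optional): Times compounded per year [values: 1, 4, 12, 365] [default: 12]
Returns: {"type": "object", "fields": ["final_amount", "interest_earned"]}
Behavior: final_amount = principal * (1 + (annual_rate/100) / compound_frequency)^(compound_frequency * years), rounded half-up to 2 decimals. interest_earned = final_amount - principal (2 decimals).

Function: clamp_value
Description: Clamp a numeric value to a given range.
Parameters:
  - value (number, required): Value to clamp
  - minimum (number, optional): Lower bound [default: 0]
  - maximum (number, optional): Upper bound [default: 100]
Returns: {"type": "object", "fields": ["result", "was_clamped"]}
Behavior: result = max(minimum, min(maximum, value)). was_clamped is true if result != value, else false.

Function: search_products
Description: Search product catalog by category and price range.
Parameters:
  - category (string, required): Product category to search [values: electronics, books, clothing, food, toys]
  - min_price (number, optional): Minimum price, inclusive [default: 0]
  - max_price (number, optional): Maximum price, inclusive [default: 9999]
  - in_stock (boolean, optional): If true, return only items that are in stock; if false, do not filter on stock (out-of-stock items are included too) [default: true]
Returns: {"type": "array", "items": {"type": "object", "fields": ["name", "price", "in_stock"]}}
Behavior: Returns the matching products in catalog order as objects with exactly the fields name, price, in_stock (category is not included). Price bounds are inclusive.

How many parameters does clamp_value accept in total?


Parameters of clamp_value: value (required), minimum (optional), maximum (optional)
Total:
3


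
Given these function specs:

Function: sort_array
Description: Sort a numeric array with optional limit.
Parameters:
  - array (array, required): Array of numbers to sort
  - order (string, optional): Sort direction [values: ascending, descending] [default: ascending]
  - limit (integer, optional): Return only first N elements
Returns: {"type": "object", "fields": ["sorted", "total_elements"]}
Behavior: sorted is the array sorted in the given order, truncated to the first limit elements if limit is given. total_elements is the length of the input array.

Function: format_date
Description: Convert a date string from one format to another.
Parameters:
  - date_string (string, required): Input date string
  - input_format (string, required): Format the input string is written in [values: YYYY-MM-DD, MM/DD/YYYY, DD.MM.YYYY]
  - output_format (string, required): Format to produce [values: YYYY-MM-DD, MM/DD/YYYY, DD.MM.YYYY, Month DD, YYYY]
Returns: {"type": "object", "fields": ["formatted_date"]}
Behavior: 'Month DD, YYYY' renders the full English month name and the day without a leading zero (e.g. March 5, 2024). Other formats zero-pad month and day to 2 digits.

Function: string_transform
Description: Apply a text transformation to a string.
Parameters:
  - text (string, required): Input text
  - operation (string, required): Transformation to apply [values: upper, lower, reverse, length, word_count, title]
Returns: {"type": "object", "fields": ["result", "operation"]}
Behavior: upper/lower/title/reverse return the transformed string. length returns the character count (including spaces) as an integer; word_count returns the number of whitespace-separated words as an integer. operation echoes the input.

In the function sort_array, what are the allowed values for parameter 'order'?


The sort_array spec declares:
  - order (string, optional): Sort direction [values: ascending, descending] [default: ascending]
Allowed values:
ascending, descending


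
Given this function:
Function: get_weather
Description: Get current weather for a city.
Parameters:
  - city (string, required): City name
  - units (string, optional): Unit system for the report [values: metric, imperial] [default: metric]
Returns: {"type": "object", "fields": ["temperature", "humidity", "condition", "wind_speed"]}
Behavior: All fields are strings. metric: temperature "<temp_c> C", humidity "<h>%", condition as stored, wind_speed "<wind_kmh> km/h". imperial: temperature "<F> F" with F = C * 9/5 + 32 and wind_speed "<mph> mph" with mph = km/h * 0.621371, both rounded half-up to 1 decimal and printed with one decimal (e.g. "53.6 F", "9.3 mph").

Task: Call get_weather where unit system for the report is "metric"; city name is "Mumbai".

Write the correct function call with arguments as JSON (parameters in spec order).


Mapping each described value to its parameter name:
  'Unit system for the report' -> units = "metric"
  'City name' -> city = "Mumbai"
get_weather({"city": "Mumbai", "units": "metric"})


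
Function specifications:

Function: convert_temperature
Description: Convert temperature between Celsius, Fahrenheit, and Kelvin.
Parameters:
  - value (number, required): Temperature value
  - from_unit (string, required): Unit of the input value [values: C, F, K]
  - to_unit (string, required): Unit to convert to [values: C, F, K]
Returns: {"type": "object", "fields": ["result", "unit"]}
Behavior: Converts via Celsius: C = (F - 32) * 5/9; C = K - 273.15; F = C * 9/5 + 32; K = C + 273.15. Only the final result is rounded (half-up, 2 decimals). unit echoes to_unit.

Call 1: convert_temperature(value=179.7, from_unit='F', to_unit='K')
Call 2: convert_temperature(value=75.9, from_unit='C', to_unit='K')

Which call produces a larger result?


Call 1:
  To C: (179.7 - 32) * 5/9 = 82.055556
  To K: 82.055556 + 273.15 = 355.205556
  Round to 2 decimals: 355.21
  -> 355.21 K
Call 2:
  Input already in C: 75.9
  To K: 75.9 + 273.15 = 349.05
  Round to 2 decimals: 349.05
  -> 349.05 K
Call 1 (355.21 K)


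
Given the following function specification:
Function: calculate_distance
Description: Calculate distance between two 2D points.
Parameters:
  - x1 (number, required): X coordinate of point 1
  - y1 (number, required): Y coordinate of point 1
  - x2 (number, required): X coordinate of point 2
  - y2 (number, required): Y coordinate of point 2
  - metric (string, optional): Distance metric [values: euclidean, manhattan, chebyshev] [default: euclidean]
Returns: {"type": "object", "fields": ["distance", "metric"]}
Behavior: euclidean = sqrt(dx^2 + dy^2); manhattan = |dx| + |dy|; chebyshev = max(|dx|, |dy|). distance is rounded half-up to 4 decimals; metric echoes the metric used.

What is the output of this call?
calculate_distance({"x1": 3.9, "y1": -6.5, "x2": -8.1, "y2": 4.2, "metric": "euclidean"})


|dx| = |-8.1 - 3.9| = 12; |dy| = |4.2 - -6.5| = 10.7
euclidean: sqrt(12^2 + 10.7^2) = sqrt(258.49) = 16.077624
Round to 4 decimals: 16.0776
Output:
{"distance": 16.0776, "metric": "euclidean"}


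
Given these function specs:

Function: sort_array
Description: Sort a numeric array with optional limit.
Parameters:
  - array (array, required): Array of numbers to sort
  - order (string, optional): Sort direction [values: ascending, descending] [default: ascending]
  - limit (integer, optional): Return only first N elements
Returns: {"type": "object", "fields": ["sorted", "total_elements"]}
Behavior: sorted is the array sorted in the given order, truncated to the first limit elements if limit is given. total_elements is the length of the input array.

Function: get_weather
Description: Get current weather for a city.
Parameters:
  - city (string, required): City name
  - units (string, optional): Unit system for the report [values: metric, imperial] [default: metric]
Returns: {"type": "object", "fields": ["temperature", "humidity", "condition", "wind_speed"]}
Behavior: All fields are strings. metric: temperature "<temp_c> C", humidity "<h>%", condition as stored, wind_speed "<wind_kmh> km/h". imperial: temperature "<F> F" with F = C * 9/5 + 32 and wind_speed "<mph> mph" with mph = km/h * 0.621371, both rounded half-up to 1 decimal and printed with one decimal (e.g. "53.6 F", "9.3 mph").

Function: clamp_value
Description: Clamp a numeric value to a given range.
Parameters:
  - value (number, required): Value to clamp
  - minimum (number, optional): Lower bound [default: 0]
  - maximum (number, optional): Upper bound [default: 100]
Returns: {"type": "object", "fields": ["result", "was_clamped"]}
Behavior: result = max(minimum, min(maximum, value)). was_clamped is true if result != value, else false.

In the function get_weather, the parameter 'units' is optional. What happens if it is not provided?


The get_weather spec declares:
  - units (string, optional): Unit system for the report [values: metric, imperial] [default: metric]
It defaults to metric


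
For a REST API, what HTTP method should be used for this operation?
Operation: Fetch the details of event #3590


GET = read, POST = create, PUT = update/replace, DELETE = remove
This operation is a read.
GET


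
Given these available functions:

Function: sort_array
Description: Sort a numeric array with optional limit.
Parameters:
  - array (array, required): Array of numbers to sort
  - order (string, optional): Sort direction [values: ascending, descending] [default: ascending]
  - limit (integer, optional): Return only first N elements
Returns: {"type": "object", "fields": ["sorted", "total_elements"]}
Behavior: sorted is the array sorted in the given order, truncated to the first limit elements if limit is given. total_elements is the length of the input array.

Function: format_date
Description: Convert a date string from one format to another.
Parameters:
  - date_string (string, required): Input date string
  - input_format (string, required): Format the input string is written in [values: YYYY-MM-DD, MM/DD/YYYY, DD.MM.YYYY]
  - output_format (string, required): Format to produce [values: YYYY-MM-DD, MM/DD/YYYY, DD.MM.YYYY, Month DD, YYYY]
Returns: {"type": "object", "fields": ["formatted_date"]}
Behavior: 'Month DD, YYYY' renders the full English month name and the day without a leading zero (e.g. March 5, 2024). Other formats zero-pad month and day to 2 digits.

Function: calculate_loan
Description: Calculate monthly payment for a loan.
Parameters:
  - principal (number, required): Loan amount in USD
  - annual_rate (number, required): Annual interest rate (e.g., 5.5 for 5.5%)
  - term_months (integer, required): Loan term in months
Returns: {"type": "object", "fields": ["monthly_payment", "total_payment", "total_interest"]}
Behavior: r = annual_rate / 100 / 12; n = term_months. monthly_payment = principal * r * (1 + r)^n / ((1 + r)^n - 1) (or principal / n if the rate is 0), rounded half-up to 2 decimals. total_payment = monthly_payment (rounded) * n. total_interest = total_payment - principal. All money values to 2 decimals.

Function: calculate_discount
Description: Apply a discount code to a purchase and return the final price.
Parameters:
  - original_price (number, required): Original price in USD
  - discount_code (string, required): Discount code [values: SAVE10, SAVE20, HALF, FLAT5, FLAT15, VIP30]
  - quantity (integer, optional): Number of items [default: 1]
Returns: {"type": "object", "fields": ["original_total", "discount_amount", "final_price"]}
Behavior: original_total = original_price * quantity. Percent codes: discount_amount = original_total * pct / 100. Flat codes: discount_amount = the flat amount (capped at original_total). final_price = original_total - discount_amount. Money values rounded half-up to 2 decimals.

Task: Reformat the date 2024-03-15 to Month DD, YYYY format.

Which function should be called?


The task needs a function whose description is: Convert a date string from one format to another.
format_date


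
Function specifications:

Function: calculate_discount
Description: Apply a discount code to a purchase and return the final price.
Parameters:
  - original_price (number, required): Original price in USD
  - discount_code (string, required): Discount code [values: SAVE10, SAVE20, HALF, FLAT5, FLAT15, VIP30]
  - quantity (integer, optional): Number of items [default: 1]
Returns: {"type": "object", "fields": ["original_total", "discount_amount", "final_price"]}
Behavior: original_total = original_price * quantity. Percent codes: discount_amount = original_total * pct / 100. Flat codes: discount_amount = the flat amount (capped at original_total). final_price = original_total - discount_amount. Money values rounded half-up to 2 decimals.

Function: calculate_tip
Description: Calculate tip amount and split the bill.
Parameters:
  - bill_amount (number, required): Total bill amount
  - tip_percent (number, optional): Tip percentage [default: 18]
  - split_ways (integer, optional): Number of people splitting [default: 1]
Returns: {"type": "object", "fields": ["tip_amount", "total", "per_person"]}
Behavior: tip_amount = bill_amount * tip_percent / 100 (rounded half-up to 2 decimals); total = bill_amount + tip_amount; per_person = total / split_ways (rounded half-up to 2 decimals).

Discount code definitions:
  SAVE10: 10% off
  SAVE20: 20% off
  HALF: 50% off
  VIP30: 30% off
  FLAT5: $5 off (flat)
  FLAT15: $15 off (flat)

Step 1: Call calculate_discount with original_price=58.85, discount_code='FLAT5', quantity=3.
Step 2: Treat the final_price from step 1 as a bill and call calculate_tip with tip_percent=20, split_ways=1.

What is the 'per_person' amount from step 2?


Step 1: calculate_discount(original_price=58.85, discount_code=FLAT5, quantity=3)
  original_total = 58.85 * 3 = 176.55
  FLAT5 = $5 flat: discount_amount = min(5.00, 176.55) = 5.00
  final_price = 176.55 - 5.00 = 171.55
  -> final_price = 171.55
Step 2: calculate_tip(bill_amount=171.55, tip_percent=20, split_ways=1)
  tip_amount = 171.55 * 20/100 = 34.31 -> 34.31
  total = 171.55 + 34.31 = 205.86
  per_person = 205.86 / 1 = 205.86 -> 205.86
  -> per_person = 205.86
$205.86


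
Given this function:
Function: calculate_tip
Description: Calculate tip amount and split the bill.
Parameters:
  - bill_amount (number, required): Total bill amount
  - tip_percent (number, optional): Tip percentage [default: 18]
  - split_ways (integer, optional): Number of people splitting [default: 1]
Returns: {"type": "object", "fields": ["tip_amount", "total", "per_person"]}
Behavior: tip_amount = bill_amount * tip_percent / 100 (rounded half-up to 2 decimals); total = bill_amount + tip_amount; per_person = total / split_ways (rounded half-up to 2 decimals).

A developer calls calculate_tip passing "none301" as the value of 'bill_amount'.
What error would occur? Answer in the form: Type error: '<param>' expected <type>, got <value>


Spec: 'bill_amount' is declared as number; "none301" is a string.
Type error: 'bill_amount' expected number, got "none301"


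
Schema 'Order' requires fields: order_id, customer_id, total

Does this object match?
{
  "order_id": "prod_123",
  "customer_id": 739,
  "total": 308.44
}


Checking required fields... All present.
Valid - all required fields present


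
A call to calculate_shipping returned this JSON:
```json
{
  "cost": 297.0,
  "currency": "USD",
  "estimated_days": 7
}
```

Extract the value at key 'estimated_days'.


7


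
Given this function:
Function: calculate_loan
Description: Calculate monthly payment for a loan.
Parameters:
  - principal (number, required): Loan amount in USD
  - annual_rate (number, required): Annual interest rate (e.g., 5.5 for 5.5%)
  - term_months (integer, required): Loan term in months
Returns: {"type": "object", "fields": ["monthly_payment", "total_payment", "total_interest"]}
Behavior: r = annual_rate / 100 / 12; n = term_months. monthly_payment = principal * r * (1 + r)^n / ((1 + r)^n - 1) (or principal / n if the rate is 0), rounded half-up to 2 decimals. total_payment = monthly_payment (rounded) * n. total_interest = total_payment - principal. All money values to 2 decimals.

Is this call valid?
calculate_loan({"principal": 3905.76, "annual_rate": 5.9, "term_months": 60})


Checking all required parameters present and types match... All valid.
Valid


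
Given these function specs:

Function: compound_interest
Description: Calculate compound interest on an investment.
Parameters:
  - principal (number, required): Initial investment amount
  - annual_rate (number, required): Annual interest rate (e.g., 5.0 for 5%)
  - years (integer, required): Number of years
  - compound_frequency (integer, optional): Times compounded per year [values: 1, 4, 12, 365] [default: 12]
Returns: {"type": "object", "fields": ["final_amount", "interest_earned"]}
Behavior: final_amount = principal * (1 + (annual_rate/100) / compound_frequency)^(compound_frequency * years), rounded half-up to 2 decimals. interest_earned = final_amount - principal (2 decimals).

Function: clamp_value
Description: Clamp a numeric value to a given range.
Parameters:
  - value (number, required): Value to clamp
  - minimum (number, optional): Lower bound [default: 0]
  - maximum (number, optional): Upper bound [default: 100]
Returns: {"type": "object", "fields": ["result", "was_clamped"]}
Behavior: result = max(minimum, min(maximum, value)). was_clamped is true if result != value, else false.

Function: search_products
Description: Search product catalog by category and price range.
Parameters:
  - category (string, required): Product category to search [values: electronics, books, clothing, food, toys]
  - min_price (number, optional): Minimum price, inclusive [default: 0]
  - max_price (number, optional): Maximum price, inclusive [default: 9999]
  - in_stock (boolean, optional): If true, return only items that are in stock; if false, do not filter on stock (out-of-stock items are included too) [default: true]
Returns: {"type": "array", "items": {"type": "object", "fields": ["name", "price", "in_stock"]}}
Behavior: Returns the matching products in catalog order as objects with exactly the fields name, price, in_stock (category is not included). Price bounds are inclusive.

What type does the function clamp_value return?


The clamp_value spec declares Returns: {"type": "object", "fields": ["result", "was_clamped"]}
Type:
object


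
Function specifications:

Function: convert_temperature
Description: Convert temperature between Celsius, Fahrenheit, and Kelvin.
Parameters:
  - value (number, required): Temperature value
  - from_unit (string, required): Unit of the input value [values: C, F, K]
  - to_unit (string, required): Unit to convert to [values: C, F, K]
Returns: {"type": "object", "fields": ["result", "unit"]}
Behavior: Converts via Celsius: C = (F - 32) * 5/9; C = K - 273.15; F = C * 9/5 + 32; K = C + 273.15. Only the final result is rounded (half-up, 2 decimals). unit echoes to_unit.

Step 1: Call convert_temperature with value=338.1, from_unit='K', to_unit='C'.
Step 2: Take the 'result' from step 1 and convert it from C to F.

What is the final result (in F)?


Step 1: convert_temperature(value=338.1, from_unit=K, to_unit=C)
  To C: 338.1 - 273.15 = 64.95
  Target is C: 64.95
  Round to 2 decimals: 64.95
  -> result = 64.95 C
Step 2: convert_temperature(value=64.95, from_unit=C, to_unit=F)
  Input already in C: 64.95
  To F: 64.95 * 9/5 + 32 = 148.91
  Round to 2 decimals: 148.91
  -> result = 148.91 F
148.91 F


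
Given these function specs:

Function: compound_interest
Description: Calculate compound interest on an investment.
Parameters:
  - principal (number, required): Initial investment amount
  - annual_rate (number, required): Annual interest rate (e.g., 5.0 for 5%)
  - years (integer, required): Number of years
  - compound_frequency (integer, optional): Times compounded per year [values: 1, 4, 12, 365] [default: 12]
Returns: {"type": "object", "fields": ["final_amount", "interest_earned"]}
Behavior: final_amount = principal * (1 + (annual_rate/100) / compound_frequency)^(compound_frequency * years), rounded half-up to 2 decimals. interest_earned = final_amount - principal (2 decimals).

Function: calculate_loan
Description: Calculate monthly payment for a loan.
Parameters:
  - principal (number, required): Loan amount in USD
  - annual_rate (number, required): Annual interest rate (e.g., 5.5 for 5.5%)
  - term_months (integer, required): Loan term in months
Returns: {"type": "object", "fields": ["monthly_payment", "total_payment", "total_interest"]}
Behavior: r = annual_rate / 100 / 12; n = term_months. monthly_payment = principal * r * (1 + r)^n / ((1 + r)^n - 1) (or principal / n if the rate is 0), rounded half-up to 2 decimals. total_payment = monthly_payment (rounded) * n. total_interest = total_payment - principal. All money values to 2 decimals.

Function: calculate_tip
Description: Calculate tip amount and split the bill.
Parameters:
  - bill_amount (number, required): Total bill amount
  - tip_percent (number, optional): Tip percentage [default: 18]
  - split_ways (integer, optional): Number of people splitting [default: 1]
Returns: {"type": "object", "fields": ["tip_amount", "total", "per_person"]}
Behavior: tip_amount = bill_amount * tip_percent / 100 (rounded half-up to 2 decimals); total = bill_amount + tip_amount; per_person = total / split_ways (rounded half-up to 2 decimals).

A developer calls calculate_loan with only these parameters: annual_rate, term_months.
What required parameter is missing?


Required parameters: principal, annual_rate, term_months
Provided: annual_rate, term_months
Missing: principal
principal


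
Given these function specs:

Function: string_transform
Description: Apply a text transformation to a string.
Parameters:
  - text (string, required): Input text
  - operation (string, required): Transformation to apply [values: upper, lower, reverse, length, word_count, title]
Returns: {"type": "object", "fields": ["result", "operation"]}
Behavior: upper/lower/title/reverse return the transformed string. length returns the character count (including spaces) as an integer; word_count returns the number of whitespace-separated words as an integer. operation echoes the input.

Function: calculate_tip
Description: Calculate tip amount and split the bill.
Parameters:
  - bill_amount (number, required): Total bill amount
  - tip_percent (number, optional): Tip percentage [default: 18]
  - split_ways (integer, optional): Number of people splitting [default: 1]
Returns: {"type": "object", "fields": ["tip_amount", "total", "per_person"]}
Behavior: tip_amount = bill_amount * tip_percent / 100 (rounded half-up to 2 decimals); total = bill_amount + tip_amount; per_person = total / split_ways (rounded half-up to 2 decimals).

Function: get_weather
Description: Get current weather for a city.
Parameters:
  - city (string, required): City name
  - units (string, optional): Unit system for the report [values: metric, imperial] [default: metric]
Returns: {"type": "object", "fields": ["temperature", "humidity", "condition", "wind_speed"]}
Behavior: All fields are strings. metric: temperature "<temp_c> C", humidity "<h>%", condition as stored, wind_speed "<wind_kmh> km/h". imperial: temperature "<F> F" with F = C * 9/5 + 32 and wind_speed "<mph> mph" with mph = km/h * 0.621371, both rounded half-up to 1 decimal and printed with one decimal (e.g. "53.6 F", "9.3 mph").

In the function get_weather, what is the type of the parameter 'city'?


The get_weather spec declares:
  - city (string, required): City name
Type:
string
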